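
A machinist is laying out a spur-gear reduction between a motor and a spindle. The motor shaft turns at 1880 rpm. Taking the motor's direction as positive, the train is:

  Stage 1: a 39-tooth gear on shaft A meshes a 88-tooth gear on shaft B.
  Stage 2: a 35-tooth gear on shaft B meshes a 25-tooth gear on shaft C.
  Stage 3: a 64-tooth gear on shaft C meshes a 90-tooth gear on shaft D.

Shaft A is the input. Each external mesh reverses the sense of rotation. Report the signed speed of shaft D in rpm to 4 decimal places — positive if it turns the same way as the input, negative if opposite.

Stage 1 [39T→88T]: ω = 1880.0000×39/88 = 833.1818 rpm, dir flips to −; running = −833.1818
Stage 2 [35T→25T]: ω = 833.1818×35/25 = 1166.4545 rpm, dir flips to +; running = +1166.4545
Stage 3 [64T→90T]: ω = 1166.4545×64/90 = 829.4788 rpm, dir flips to −; running = −829.4788

-829.4788 rpm (opposite to input, |ω| = 829.4788 rpm)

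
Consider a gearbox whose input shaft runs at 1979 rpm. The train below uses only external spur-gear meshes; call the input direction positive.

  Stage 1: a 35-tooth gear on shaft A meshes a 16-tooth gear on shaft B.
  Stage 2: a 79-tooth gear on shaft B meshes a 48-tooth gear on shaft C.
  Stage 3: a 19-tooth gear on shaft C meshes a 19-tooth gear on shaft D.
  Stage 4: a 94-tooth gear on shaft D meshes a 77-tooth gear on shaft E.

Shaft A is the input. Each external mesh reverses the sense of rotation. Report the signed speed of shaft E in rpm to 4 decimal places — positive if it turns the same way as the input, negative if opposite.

Stage 1 [35T→16T]: ω = 1979.0000×35/16 = 4329.0625 rpm, dir flips to −; running = −4329.0625
Stage 2 [79T→48T]: ω = 4329.0625×79/48 = 7124.9154 rpm, dir flips to +; running = +7124.9154
Stage 3 [19T→19T]: ω = 7124.9154×19/19 = 7124.9154 rpm, dir flips to −; running = −7124.9154
Stage 4 [94T→77T]: ω = 7124.9154×94/77 = 8697.9486 rpm, dir flips to +; running = +8697.9486

+8697.9486 rpm (same as input, |ω| = 8697.9486 rpm)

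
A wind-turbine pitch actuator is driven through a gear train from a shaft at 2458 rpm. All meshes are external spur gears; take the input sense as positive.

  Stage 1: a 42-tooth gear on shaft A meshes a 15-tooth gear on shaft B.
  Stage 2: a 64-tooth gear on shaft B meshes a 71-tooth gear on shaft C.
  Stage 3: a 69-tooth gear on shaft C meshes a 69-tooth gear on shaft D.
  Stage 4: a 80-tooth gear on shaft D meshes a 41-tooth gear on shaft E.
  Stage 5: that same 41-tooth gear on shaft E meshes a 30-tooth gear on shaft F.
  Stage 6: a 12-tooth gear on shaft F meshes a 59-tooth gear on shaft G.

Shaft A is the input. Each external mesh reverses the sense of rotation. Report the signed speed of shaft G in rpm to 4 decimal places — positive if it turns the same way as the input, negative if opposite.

Stage 1 [42T→15T]: ω = 2458.0000×42/15 = 6882.4000 rpm, dir flips to −; running = −6882.4000
Stage 2 [64T→71T]: ω = 6882.4000×64/71 = 6203.8535 rpm, dir flips to +; running = +6203.8535
Stage 3 [69T→69T]: ω = 6203.8535×69/69 = 6203.8535 rpm, dir flips to −; running = −6203.8535
Stage 4 [80T→41T]: ω = 6203.8535×80/41 = 12105.0800 rpm, dir flips to +; running = +12105.0800
Stage 5 [41T→30T]: ω = 12105.0800×41/30 = 16543.6094 rpm, dir flips to −; running = −16543.6094
Stage 6 [12T→59T]: ω = 16543.6094×12/59 = 3364.8019 rpm, dir flips to +; running = +3364.8019

+3364.8019 rpm (same as input, |ω| = 3364.8019 rpm)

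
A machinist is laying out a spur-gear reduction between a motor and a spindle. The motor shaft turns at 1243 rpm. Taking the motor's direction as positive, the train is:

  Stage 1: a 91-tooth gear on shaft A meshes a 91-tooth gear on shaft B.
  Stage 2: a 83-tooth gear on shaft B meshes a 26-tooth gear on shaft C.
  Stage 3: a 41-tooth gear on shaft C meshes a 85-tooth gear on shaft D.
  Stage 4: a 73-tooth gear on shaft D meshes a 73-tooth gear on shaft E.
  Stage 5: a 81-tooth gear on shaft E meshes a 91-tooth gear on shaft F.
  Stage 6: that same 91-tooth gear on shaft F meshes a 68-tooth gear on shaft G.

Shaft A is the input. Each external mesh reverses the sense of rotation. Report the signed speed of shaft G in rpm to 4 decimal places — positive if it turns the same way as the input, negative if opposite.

+2279.9058 rpm (same as input, |ω| = 2279.9058 rpm)

Stage 1 [91T→91T]: ω = 1243.0000×91/91 = 1243.0000 rpm, dir flips to −; running = −1243.0000
Stage 2 [83T→26T]: ω = 1243.0000×83/26 = 3968.0385 rpm, dir flips to +; running = +3968.0385
Stage 3 [41T→85T]: ω = 3968.0385×41/85 = 1913.9950 rpm, dir flips to −; running = −1913.9950
Stage 4 [73T→73T]: ω = 1913.9950×73/73 = 1913.9950 rpm, dir flips to +; running = +1913.9950
Stage 5 [81T→91T]: ω = 1913.9950×81/91 = 1703.6659 rpm, dir flips to −; running = −1703.6659
Stage 6 [91T→68T]: ω = 1703.6659×91/68 = 2279.9058 rpm, dir flips to +; running = +2279.9058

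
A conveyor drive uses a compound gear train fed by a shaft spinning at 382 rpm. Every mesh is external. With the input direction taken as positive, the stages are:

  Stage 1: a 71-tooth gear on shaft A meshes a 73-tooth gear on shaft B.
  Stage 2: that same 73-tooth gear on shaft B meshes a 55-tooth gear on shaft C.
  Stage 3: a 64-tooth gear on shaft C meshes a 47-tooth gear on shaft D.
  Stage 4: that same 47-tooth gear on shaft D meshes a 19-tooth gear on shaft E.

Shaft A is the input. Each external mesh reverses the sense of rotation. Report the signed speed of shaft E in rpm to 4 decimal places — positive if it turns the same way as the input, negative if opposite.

Stage 1 [71T→73T]: ω = 382.0000×71/73 = 371.5342 rpm, dir flips to −; running = −371.5342
Stage 2 [73T→55T]: ω = 371.5342×73/55 = 493.1273 rpm, dir flips to +; running = +493.1273
Stage 3 [64T→47T]: ω = 493.1273×64/47 = 671.4925 rpm, dir flips to −; running = −671.4925
Stage 4 [47T→19T]: ω = 671.4925×47/19 = 1661.0603 rpm, dir flips to +; running = +1661.0603

+1661.0603 rpm (same as input, |ω| = 1661.0603 rpm)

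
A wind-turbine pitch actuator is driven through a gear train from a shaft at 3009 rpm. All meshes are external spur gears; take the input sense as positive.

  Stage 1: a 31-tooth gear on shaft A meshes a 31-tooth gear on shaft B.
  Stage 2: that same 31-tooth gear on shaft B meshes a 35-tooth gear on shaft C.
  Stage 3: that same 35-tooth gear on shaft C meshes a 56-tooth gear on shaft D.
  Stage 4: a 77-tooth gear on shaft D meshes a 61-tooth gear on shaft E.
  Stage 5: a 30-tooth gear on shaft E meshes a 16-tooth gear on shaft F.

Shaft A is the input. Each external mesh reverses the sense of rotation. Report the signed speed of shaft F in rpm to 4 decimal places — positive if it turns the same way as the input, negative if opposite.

Stage 1 [31T→31T]: ω = 3009.0000×31/31 = 3009.0000 rpm, dir flips to −; running = −3009.0000
Stage 2 [31T→35T]: ω = 3009.0000×31/35 = 2665.1143 rpm, dir flips to +; running = +2665.1143
Stage 3 [35T→56T]: ω = 2665.1143×35/56 = 1665.6964 rpm, dir flips to −; running = −1665.6964
Stage 4 [77T→61T]: ω = 1665.6964×77/61 = 2102.6004 rpm, dir flips to +; running = +2102.6004
Stage 5 [30T→16T]: ω = 2102.6004×30/16 = 3942.3758 rpm, dir flips to −; running = −3942.3758

-3942.3758 rpm (opposite to input, |ω| = 3942.3758 rpm)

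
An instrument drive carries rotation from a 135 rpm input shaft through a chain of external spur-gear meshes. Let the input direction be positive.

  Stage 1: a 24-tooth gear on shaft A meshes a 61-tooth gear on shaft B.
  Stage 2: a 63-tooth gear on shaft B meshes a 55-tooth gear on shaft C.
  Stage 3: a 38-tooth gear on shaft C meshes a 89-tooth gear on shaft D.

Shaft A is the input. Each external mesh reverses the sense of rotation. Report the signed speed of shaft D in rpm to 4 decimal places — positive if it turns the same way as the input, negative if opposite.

Stage 1 [24T→61T]: ω = 135.0000×24/61 = 53.1148 rpm, dir flips to −; running = −53.1148
Stage 2 [63T→55T]: ω = 53.1148×63/55 = 60.8405 rpm, dir flips to +; running = +60.8405
Stage 3 [38T→89T]: ω = 60.8405×38/89 = 25.9769 rpm, dir flips to −; running = −25.9769

-25.9769 rpm (opposite to input, |ω| = 25.9769 rpm)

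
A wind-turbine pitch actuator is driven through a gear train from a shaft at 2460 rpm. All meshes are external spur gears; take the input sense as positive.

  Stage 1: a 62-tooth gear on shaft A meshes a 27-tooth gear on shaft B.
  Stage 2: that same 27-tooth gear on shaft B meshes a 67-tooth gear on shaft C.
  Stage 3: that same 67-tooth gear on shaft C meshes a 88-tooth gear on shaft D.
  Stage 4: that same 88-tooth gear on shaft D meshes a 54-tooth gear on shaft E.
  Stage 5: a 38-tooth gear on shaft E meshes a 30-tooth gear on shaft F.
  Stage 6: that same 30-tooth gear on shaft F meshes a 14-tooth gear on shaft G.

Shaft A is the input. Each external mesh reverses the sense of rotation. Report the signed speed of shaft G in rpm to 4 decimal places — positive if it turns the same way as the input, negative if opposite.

Stage 1 [62T→27T]: ω = 2460.0000×62/27 = 5648.8889 rpm, dir flips to −; running = −5648.8889
Stage 2 [27T→67T]: ω = 5648.8889×27/67 = 2276.4179 rpm, dir flips to +; running = +2276.4179
Stage 3 [67T→88T]: ω = 2276.4179×67/88 = 1733.1818 rpm, dir flips to −; running = −1733.1818
Stage 4 [88T→54T]: ω = 1733.1818×88/54 = 2824.4444 rpm, dir flips to +; running = +2824.4444
Stage 5 [38T→30T]: ω = 2824.4444×38/30 = 3577.6296 rpm, dir flips to −; running = −3577.6296
Stage 6 [30T→14T]: ω = 3577.6296×30/14 = 7666.3492 rpm, dir flips to +; running = +7666.3492

+7666.3492 rpm (same as input, |ω| = 7666.3492 rpm)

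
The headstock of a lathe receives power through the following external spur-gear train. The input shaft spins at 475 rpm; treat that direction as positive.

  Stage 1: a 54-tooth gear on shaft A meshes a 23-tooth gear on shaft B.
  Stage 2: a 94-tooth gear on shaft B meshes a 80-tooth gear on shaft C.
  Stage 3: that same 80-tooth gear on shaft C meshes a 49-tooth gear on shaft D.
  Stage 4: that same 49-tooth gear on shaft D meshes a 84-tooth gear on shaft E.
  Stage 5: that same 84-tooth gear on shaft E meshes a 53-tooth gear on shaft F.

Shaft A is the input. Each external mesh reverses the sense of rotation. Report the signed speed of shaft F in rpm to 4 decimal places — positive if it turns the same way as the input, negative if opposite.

Stage 1 [54T→23T]: ω = 475.0000×54/23 = 1115.2174 rpm, dir flips to −; running = −1115.2174
Stage 2 [94T→80T]: ω = 1115.2174×94/80 = 1310.3804 rpm, dir flips to +; running = +1310.3804
Stage 3 [80T→49T]: ω = 1310.3804×80/49 = 2139.3966 rpm, dir flips to −; running = −2139.3966
Stage 4 [49T→84T]: ω = 2139.3966×49/84 = 1247.9814 rpm, dir flips to +; running = +1247.9814
Stage 5 [84T→53T]: ω = 1247.9814×84/53 = 1977.9327 rpm, dir flips to −; running = −1977.9327

-1977.9327 rpm (opposite to input, |ω| = 1977.9327 rpm)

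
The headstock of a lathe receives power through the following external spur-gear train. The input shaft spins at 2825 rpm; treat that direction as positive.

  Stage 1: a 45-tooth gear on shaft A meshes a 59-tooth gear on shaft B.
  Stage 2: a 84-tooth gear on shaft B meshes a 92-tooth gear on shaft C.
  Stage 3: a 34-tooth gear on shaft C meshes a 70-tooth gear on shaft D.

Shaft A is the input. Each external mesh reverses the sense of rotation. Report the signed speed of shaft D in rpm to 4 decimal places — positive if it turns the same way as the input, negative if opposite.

-955.5453 rpm (opposite to input, |ω| = 955.5453 rpm)

Stage 1 [45T→59T]: ω = 2825.0000×45/59 = 2154.6610 rpm, dir flips to −; running = −2154.6610
Stage 2 [84T→92T]: ω = 2154.6610×84/92 = 1967.2992 rpm, dir flips to +; running = +1967.2992
Stage 3 [34T→70T]: ω = 1967.2992×34/70 = 955.5453 rpm, dir flips to −; running = −955.5453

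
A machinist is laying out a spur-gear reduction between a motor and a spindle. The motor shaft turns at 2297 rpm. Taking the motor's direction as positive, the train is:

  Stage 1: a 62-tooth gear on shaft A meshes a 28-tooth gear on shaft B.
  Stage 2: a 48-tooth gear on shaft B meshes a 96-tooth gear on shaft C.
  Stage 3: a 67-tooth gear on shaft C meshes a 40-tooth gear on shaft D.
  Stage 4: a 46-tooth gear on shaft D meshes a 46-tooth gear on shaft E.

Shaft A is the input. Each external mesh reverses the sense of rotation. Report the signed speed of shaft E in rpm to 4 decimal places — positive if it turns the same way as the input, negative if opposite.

Stage 1 [62T→28T]: ω = 2297.0000×62/28 = 5086.2143 rpm, dir flips to −; running = −5086.2143
Stage 2 [48T→96T]: ω = 5086.2143×48/96 = 2543.1071 rpm, dir flips to +; running = +2543.1071
Stage 3 [67T→40T]: ω = 2543.1071×67/40 = 4259.7045 rpm, dir flips to −; running = −4259.7045
Stage 4 [46T→46T]: ω = 4259.7045×46/46 = 4259.7045 rpm, dir flips to +; running = +4259.7045

+4259.7045 rpm (same as input, |ω| = 4259.7045 rpm)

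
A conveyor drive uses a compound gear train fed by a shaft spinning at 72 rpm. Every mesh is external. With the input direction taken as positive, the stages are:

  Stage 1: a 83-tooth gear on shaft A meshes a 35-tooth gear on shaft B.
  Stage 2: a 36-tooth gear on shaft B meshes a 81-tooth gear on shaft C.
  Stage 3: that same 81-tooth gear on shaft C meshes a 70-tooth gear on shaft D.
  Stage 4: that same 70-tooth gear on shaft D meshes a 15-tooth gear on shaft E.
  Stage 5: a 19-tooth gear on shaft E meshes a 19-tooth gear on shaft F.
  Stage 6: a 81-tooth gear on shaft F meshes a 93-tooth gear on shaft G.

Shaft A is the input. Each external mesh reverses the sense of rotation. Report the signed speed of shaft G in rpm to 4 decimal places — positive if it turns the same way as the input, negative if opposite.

Stage 1 [83T→35T]: ω = 72.0000×83/35 = 170.7429 rpm, dir flips to −; running = −170.7429
Stage 2 [36T→81T]: ω = 170.7429×36/81 = 75.8857 rpm, dir flips to +; running = +75.8857
Stage 3 [81T→70T]: ω = 75.8857×81/70 = 87.8106 rpm, dir flips to −; running = −87.8106
Stage 4 [70T→15T]: ω = 87.8106×70/15 = 409.7829 rpm, dir flips to +; running = +409.7829
Stage 5 [19T→19T]: ω = 409.7829×19/19 = 409.7829 rpm, dir flips to −; running = −409.7829
Stage 6 [81T→93T]: ω = 409.7829×81/93 = 356.9076 rpm, dir flips to +; running = +356.9076

+356.9076 rpm (same as input, |ω| = 356.9076 rpm)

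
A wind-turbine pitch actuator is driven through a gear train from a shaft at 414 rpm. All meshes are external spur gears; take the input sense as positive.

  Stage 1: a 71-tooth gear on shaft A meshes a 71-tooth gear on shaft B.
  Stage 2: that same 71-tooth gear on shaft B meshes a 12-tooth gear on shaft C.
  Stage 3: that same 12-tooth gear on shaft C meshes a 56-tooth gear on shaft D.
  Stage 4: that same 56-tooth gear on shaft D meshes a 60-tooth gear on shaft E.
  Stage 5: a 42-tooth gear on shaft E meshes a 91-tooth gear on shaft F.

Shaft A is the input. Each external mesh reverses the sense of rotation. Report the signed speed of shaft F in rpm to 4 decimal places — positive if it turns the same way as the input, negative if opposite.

-226.1077 rpm (opposite to input, |ω| = 226.1077 rpm)

Stage 1 [71T→71T]: ω = 414.0000×71/71 = 414.0000 rpm, dir flips to −; running = −414.0000
Stage 2 [71T→12T]: ω = 414.0000×71/12 = 2449.5000 rpm, dir flips to +; running = +2449.5000
Stage 3 [12T→56T]: ω = 2449.5000×12/56 = 524.8929 rpm, dir flips to −; running = −524.8929
Stage 4 [56T→60T]: ω = 524.8929×56/60 = 489.9000 rpm, dir flips to +; running = +489.9000
Stage 5 [42T→91T]: ω = 489.9000×42/91 = 226.1077 rpm, dir flips to −; running = −226.1077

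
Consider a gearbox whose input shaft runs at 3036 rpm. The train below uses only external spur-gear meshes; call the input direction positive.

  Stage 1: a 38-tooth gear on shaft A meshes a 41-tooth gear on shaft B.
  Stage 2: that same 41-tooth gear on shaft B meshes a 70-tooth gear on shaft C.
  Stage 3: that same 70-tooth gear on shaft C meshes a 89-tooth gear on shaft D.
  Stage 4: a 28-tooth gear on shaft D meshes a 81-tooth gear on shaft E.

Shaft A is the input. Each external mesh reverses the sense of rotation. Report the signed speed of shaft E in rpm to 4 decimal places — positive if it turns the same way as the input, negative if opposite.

+448.0932 rpm (same as input, |ω| = 448.0932 rpm)

Stage 1 [38T→41T]: ω = 3036.0000×38/41 = 2813.8537 rpm, dir flips to −; running = −2813.8537
Stage 2 [41T→70T]: ω = 2813.8537×41/70 = 1648.1143 rpm, dir flips to +; running = +1648.1143
Stage 3 [70T→89T]: ω = 1648.1143×70/89 = 1296.2697 rpm, dir flips to −; running = −1296.2697
Stage 4 [28T→81T]: ω = 1296.2697×28/81 = 448.0932 rpm, dir flips to +; running = +448.0932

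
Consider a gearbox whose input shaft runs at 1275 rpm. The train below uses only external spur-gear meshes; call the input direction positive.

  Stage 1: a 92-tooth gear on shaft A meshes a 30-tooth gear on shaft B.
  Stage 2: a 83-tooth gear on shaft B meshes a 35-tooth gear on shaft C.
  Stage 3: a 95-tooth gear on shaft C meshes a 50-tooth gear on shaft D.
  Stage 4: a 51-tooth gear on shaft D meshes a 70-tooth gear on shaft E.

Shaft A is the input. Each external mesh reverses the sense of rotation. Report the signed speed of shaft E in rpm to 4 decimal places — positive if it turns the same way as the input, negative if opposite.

+12835.4927 rpm (same as input, |ω| = 12835.4927 rpm)

Stage 1 [92T→30T]: ω = 1275.0000×92/30 = 3910.0000 rpm, dir flips to −; running = −3910.0000
Stage 2 [83T→35T]: ω = 3910.0000×83/35 = 9272.2857 rpm, dir flips to +; running = +9272.2857
Stage 3 [95T→50T]: ω = 9272.2857×95/50 = 17617.3429 rpm, dir flips to −; running = −17617.3429
Stage 4 [51T→70T]: ω = 17617.3429×51/70 = 12835.4927 rpm, dir flips to +; running = +12835.4927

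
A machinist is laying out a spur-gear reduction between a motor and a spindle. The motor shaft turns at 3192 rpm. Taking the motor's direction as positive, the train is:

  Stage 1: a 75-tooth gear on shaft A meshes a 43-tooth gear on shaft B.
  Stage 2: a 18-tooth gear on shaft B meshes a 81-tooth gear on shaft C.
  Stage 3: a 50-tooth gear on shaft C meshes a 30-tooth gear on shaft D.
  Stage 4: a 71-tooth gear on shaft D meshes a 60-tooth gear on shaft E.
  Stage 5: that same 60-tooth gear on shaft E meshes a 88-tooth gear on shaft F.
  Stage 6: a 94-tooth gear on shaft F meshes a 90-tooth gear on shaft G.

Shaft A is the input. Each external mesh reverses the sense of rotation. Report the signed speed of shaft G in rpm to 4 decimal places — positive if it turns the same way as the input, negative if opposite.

Stage 1 [75T→43T]: ω = 3192.0000×75/43 = 5567.4419 rpm, dir flips to −; running = −5567.4419
Stage 2 [18T→81T]: ω = 5567.4419×18/81 = 1237.2093 rpm, dir flips to +; running = +1237.2093
Stage 3 [50T→30T]: ω = 1237.2093×50/30 = 2062.0155 rpm, dir flips to −; running = −2062.0155
Stage 4 [71T→60T]: ω = 2062.0155×71/60 = 2440.0517 rpm, dir flips to +; running = +2440.0517
Stage 5 [60T→88T]: ω = 2440.0517×60/88 = 1663.6716 rpm, dir flips to −; running = −1663.6716
Stage 6 [94T→90T]: ω = 1663.6716×94/90 = 1737.6126 rpm, dir flips to +; running = +1737.6126

+1737.6126 rpm (same as input, |ω| = 1737.6126 rpm)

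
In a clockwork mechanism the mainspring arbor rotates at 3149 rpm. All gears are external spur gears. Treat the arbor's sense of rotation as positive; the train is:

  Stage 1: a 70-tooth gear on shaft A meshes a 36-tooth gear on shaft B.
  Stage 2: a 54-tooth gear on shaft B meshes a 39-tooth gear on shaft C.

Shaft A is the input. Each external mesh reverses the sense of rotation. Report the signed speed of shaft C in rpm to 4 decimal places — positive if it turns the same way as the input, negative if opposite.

+8478.0769 rpm (same as input, |ω| = 8478.0769 rpm)

Stage 1 [70T→36T]: ω = 3149.0000×70/36 = 6123.0556 rpm, dir flips to −; running = −6123.0556
Stage 2 [54T→39T]: ω = 6123.0556×54/39 = 8478.0769 rpm, dir flips to +; running = +8478.0769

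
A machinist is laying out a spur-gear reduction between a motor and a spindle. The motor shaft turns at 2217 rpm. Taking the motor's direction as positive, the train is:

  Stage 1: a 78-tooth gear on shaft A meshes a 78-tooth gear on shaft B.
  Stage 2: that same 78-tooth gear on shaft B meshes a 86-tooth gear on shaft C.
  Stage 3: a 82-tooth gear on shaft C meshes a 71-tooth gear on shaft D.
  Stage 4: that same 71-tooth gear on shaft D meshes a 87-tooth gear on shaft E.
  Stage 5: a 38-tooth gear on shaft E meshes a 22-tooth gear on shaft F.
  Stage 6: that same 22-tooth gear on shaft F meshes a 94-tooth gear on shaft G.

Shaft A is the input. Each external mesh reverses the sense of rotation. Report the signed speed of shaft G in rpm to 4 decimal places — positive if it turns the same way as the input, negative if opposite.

Stage 1 [78T→78T]: ω = 2217.0000×78/78 = 2217.0000 rpm, dir flips to −; running = −2217.0000
Stage 2 [78T→86T]: ω = 2217.0000×78/86 = 2010.7674 rpm, dir flips to +; running = +2010.7674
Stage 3 [82T→71T]: ω = 2010.7674×82/71 = 2322.2948 rpm, dir flips to −; running = −2322.2948
Stage 4 [71T→87T]: ω = 2322.2948×71/87 = 1895.2061 rpm, dir flips to +; running = +1895.2061
Stage 5 [38T→22T]: ω = 1895.2061×38/22 = 3273.5378 rpm, dir flips to −; running = −3273.5378
Stage 6 [22T→94T]: ω = 3273.5378×22/94 = 766.1471 rpm, dir flips to +; running = +766.1471

+766.1471 rpm (same as input, |ω| = 766.1471 rpm)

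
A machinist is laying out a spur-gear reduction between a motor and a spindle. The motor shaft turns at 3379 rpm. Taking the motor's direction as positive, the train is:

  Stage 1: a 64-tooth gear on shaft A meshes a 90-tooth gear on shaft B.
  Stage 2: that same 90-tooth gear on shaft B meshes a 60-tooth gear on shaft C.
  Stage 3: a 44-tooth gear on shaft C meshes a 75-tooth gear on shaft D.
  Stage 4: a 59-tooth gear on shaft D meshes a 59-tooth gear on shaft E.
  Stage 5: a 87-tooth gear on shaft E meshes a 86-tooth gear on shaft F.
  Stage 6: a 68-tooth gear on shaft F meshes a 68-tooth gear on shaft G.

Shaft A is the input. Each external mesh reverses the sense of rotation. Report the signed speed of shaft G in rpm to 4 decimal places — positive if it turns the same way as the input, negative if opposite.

Stage 1 [64T→90T]: ω = 3379.0000×64/90 = 2402.8444 rpm, dir flips to −; running = −2402.8444
Stage 2 [90T→60T]: ω = 2402.8444×90/60 = 3604.2667 rpm, dir flips to +; running = +3604.2667
Stage 3 [44T→75T]: ω = 3604.2667×44/75 = 2114.5031 rpm, dir flips to −; running = −2114.5031
Stage 4 [59T→59T]: ω = 2114.5031×59/59 = 2114.5031 rpm, dir flips to +; running = +2114.5031
Stage 5 [87T→86T]: ω = 2114.5031×87/86 = 2139.0904 rpm, dir flips to −; running = −2139.0904
Stage 6 [68T→68T]: ω = 2139.0904×68/68 = 2139.0904 rpm, dir flips to +; running = +2139.0904

+2139.0904 rpm (same as input, |ω| = 2139.0904 rpm)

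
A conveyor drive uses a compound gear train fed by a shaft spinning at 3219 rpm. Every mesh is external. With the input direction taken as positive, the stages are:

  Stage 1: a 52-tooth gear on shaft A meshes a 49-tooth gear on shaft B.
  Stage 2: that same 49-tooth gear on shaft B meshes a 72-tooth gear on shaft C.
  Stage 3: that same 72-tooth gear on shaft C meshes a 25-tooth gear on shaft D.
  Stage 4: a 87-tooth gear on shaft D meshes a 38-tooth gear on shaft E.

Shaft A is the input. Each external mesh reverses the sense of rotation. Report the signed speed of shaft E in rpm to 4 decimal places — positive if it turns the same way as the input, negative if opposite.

+15329.2168 rpm (same as input, |ω| = 15329.2168 rpm)

Stage 1 [52T→49T]: ω = 3219.0000×52/49 = 3416.0816 rpm, dir flips to −; running = −3416.0816
Stage 2 [49T→72T]: ω = 3416.0816×49/72 = 2324.8333 rpm, dir flips to +; running = +2324.8333
Stage 3 [72T→25T]: ω = 2324.8333×72/25 = 6695.5200 rpm, dir flips to −; running = −6695.5200
Stage 4 [87T→38T]: ω = 6695.5200×87/38 = 15329.2168 rpm, dir flips to +; running = +15329.2168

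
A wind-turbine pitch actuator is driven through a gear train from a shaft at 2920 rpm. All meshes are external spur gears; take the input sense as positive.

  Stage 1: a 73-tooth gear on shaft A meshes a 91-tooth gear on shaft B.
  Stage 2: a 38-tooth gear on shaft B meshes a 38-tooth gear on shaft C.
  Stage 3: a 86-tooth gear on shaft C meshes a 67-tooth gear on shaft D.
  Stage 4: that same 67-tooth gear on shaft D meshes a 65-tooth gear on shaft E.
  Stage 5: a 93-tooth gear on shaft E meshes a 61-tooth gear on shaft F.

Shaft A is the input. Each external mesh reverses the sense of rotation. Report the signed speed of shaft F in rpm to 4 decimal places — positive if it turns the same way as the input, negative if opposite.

Stage 1 [73T→91T]: ω = 2920.0000×73/91 = 2342.4176 rpm, dir flips to −; running = −2342.4176
Stage 2 [38T→38T]: ω = 2342.4176×38/38 = 2342.4176 rpm, dir flips to +; running = +2342.4176
Stage 3 [86T→67T]: ω = 2342.4176×86/67 = 3006.6853 rpm, dir flips to −; running = −3006.6853
Stage 4 [67T→65T]: ω = 3006.6853×67/65 = 3099.1986 rpm, dir flips to +; running = +3099.1986
Stage 5 [93T→61T]: ω = 3099.1986×93/61 = 4725.0078 rpm, dir flips to −; running = −4725.0078

-4725.0078 rpm (opposite to input, |ω| = 4725.0078 rpm)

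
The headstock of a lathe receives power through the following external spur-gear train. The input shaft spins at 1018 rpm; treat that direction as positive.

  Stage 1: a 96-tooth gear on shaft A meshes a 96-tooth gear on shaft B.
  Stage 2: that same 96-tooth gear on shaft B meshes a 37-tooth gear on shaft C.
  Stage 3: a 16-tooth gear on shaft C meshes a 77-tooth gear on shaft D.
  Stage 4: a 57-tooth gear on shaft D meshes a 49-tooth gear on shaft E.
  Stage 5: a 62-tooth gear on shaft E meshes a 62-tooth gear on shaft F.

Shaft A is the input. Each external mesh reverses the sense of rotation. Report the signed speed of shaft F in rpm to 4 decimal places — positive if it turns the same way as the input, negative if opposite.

Stage 1 [96T→96T]: ω = 1018.0000×96/96 = 1018.0000 rpm, dir flips to −; running = −1018.0000
Stage 2 [96T→37T]: ω = 1018.0000×96/37 = 2641.2973 rpm, dir flips to +; running = +2641.2973
Stage 3 [16T→77T]: ω = 2641.2973×16/77 = 548.8410 rpm, dir flips to −; running = −548.8410
Stage 4 [57T→49T]: ω = 548.8410×57/49 = 638.4477 rpm, dir flips to +; running = +638.4477
Stage 5 [62T→62T]: ω = 638.4477×62/62 = 638.4477 rpm, dir flips to −; running = −638.4477

-638.4477 rpm (opposite to input, |ω| = 638.4477 rpm)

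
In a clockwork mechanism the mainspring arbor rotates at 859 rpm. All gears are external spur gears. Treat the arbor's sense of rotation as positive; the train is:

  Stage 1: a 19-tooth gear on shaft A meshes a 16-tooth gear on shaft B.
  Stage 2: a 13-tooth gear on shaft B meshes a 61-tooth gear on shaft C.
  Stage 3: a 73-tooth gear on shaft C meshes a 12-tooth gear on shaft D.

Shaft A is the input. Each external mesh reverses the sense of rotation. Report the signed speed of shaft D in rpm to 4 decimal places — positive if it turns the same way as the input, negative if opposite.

-1322.4581 rpm (opposite to input, |ω| = 1322.4581 rpm)

Stage 1 [19T→16T]: ω = 859.0000×19/16 = 1020.0625 rpm, dir flips to −; running = −1020.0625
Stage 2 [13T→61T]: ω = 1020.0625×13/61 = 217.3904 rpm, dir flips to +; running = +217.3904
Stage 3 [73T→12T]: ω = 217.3904×73/12 = 1322.4581 rpm, dir flips to −; running = −1322.4581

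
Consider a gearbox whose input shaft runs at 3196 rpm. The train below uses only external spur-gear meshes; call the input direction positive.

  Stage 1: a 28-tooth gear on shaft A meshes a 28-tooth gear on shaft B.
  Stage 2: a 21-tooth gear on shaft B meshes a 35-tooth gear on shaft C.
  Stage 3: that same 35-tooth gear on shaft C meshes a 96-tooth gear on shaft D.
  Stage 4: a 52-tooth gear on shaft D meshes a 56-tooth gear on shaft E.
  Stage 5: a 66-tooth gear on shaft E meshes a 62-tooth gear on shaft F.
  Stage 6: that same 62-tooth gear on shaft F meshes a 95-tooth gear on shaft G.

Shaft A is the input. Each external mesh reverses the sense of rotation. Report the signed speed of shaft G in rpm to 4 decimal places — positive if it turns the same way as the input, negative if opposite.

Stage 1 [28T→28T]: ω = 3196.0000×28/28 = 3196.0000 rpm, dir flips to −; running = −3196.0000
Stage 2 [21T→35T]: ω = 3196.0000×21/35 = 1917.6000 rpm, dir flips to +; running = +1917.6000
Stage 3 [35T→96T]: ω = 1917.6000×35/96 = 699.1250 rpm, dir flips to −; running = −699.1250
Stage 4 [52T→56T]: ω = 699.1250×52/56 = 649.1875 rpm, dir flips to +; running = +649.1875
Stage 5 [66T→62T]: ω = 649.1875×66/62 = 691.0706 rpm, dir flips to −; running = −691.0706
Stage 6 [62T→95T]: ω = 691.0706×62/95 = 451.0145 rpm, dir flips to +; running = +451.0145

+451.0145 rpm (same as input, |ω| = 451.0145 rpm)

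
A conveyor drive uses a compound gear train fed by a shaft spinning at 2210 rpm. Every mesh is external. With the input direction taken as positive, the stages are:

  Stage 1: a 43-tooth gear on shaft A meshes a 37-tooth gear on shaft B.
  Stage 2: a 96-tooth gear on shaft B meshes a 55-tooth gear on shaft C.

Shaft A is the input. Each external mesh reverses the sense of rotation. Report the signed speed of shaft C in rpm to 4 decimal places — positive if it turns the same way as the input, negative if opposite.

+4482.9877 rpm (same as input, |ω| = 4482.9877 rpm)

Stage 1 [43T→37T]: ω = 2210.0000×43/37 = 2568.3784 rpm, dir flips to −; running = −2568.3784
Stage 2 [96T→55T]: ω = 2568.3784×96/55 = 4482.9877 rpm, dir flips to +; running = +4482.9877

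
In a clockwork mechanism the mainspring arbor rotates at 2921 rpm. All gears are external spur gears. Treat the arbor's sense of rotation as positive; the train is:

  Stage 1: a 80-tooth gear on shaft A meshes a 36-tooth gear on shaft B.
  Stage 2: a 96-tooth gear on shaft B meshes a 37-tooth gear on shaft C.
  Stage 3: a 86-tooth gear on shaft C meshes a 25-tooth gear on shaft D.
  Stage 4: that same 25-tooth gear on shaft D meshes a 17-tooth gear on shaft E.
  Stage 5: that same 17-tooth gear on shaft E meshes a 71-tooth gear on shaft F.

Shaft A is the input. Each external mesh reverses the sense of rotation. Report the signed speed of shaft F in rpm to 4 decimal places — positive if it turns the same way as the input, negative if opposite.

Stage 1 [80T→36T]: ω = 2921.0000×80/36 = 6491.1111 rpm, dir flips to −; running = −6491.1111
Stage 2 [96T→37T]: ω = 6491.1111×96/37 = 16841.8018 rpm, dir flips to +; running = +16841.8018
Stage 3 [86T→25T]: ω = 16841.8018×86/25 = 57935.7982 rpm, dir flips to −; running = −57935.7982
Stage 4 [25T→17T]: ω = 57935.7982×25/17 = 85199.7032 rpm, dir flips to +; running = +85199.7032
Stage 5 [17T→71T]: ω = 85199.7032×17/71 = 20399.9289 rpm, dir flips to −; running = −20399.9289

-20399.9289 rpm (opposite to input, |ω| = 20399.9289 rpm)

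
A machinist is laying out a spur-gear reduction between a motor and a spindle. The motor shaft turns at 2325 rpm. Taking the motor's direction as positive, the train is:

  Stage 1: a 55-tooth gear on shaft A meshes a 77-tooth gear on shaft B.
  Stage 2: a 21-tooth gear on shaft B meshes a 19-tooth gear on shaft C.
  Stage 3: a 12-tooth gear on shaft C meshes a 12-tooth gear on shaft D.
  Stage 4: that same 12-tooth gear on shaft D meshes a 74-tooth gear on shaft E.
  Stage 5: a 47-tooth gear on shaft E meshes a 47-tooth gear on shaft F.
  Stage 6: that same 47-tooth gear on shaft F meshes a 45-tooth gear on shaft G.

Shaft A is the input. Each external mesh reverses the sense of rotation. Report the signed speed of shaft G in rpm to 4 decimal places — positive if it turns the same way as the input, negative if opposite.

+310.8819 rpm (same as input, |ω| = 310.8819 rpm)

Stage 1 [55T→77T]: ω = 2325.0000×55/77 = 1660.7143 rpm, dir flips to −; running = −1660.7143
Stage 2 [21T→19T]: ω = 1660.7143×21/19 = 1835.5263 rpm, dir flips to +; running = +1835.5263
Stage 3 [12T→12T]: ω = 1835.5263×12/12 = 1835.5263 rpm, dir flips to −; running = −1835.5263
Stage 4 [12T→74T]: ω = 1835.5263×12/74 = 297.6529 rpm, dir flips to +; running = +297.6529
Stage 5 [47T→47T]: ω = 297.6529×47/47 = 297.6529 rpm, dir flips to −; running = −297.6529
Stage 6 [47T→45T]: ω = 297.6529×47/45 = 310.8819 rpm, dir flips to +; running = +310.8819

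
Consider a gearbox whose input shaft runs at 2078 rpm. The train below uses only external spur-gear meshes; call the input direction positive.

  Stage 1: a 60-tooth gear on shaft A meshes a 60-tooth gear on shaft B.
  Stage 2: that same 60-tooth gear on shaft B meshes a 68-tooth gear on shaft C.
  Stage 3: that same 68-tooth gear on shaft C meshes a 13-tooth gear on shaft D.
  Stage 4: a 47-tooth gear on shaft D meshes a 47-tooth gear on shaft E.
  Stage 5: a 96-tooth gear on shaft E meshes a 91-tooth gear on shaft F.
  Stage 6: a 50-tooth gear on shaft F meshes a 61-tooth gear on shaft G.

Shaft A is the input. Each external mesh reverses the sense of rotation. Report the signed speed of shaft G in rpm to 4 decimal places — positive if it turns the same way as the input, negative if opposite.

Stage 1 [60T→60T]: ω = 2078.0000×60/60 = 2078.0000 rpm, dir flips to −; running = −2078.0000
Stage 2 [60T→68T]: ω = 2078.0000×60/68 = 1833.5294 rpm, dir flips to +; running = +1833.5294
Stage 3 [68T→13T]: ω = 1833.5294×68/13 = 9590.7692 rpm, dir flips to −; running = −9590.7692
Stage 4 [47T→47T]: ω = 9590.7692×47/47 = 9590.7692 rpm, dir flips to +; running = +9590.7692
Stage 5 [96T→91T]: ω = 9590.7692×96/91 = 10117.7346 rpm, dir flips to −; running = −10117.7346
Stage 6 [50T→61T]: ω = 10117.7346×50/61 = 8293.2251 rpm, dir flips to +; running = +8293.2251

+8293.2251 rpm (same as input, |ω| = 8293.2251 rpm)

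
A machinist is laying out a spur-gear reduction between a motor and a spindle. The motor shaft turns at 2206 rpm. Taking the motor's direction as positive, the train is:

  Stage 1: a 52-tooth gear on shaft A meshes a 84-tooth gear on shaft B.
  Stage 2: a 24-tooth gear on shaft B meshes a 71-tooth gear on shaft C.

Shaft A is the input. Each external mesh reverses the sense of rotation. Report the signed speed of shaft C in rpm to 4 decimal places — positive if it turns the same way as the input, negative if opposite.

+461.6177 rpm (same as input, |ω| = 461.6177 rpm)

Stage 1 [52T→84T]: ω = 2206.0000×52/84 = 1365.6190 rpm, dir flips to −; running = −1365.6190
Stage 2 [24T→71T]: ω = 1365.6190×24/71 = 461.6177 rpm, dir flips to +; running = +461.6177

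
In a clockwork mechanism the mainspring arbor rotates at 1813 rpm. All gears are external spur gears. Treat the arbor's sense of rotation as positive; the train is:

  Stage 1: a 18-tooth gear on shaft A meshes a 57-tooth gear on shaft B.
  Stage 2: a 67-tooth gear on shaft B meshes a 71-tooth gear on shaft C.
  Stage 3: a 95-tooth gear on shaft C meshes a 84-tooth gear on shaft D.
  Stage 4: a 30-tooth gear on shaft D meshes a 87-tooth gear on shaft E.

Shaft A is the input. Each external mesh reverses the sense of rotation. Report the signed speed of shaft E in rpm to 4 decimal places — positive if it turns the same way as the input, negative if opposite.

Stage 1 [18T→57T]: ω = 1813.0000×18/57 = 572.5263 rpm, dir flips to −; running = −572.5263
Stage 2 [67T→71T]: ω = 572.5263×67/71 = 540.2713 rpm, dir flips to +; running = +540.2713
Stage 3 [95T→84T]: ω = 540.2713×95/84 = 611.0211 rpm, dir flips to −; running = −611.0211
Stage 4 [30T→87T]: ω = 611.0211×30/87 = 210.6969 rpm, dir flips to +; running = +210.6969

+210.6969 rpm (same as input, |ω| = 210.6969 rpm)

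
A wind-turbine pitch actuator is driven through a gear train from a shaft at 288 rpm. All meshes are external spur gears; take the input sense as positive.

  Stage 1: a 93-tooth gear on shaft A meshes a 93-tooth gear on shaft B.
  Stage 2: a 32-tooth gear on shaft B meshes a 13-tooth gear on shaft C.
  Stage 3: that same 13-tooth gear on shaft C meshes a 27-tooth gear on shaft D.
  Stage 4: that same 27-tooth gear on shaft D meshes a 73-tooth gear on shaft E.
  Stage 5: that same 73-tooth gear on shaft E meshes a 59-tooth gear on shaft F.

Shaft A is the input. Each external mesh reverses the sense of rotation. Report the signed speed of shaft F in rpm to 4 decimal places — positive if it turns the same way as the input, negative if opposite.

-156.2034 rpm (opposite to input, |ω| = 156.2034 rpm)

Stage 1 [93T→93T]: ω = 288.0000×93/93 = 288.0000 rpm, dir flips to −; running = −288.0000
Stage 2 [32T→13T]: ω = 288.0000×32/13 = 708.9231 rpm, dir flips to +; running = +708.9231
Stage 3 [13T→27T]: ω = 708.9231×13/27 = 341.3333 rpm, dir flips to −; running = −341.3333
Stage 4 [27T→73T]: ω = 341.3333×27/73 = 126.2466 rpm, dir flips to +; running = +126.2466
Stage 5 [73T→59T]: ω = 126.2466×73/59 = 156.2034 rpm, dir flips to −; running = −156.2034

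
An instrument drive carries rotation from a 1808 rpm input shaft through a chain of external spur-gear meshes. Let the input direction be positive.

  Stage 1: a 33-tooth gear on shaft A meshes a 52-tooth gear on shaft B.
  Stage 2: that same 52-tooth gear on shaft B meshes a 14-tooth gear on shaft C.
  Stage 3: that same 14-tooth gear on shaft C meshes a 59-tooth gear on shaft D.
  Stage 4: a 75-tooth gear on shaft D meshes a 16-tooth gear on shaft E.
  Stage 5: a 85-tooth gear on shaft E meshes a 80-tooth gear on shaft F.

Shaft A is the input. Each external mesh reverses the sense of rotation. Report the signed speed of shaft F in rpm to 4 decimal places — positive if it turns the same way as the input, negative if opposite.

Stage 1 [33T→52T]: ω = 1808.0000×33/52 = 1147.3846 rpm, dir flips to −; running = −1147.3846
Stage 2 [52T→14T]: ω = 1147.3846×52/14 = 4261.7143 rpm, dir flips to +; running = +4261.7143
Stage 3 [14T→59T]: ω = 4261.7143×14/59 = 1011.2542 rpm, dir flips to −; running = −1011.2542
Stage 4 [75T→16T]: ω = 1011.2542×75/16 = 4740.2542 rpm, dir flips to +; running = +4740.2542
Stage 5 [85T→80T]: ω = 4740.2542×85/80 = 5036.5201 rpm, dir flips to −; running = −5036.5201

-5036.5201 rpm (opposite to input, |ω| = 5036.5201 rpm)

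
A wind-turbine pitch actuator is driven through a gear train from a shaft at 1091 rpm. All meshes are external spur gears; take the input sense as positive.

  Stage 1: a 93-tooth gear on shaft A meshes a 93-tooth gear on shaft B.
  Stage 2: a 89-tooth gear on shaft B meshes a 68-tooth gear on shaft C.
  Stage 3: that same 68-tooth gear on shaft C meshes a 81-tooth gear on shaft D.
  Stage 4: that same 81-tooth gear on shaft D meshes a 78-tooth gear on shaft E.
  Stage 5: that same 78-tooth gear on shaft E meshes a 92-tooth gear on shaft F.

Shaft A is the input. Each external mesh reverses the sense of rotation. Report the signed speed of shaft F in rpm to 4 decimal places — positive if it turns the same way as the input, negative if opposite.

Stage 1 [93T→93T]: ω = 1091.0000×93/93 = 1091.0000 rpm, dir flips to −; running = −1091.0000
Stage 2 [89T→68T]: ω = 1091.0000×89/68 = 1427.9265 rpm, dir flips to +; running = +1427.9265
Stage 3 [68T→81T]: ω = 1427.9265×68/81 = 1198.7531 rpm, dir flips to −; running = −1198.7531
Stage 4 [81T→78T]: ω = 1198.7531×81/78 = 1244.8590 rpm, dir flips to +; running = +1244.8590
Stage 5 [78T→92T]: ω = 1244.8590×78/92 = 1055.4239 rpm, dir flips to −; running = −1055.4239

-1055.4239 rpm (opposite to input, |ω| = 1055.4239 rpm)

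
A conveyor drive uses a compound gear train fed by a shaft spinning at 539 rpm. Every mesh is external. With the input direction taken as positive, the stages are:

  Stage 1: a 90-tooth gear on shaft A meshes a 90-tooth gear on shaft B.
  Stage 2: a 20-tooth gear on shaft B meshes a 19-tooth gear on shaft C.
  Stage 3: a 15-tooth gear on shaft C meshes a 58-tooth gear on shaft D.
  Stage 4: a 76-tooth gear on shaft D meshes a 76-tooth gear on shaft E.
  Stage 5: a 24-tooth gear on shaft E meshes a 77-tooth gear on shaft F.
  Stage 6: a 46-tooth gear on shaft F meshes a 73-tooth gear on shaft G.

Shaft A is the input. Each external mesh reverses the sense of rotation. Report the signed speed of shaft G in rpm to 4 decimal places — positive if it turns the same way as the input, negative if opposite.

Stage 1 [90T→90T]: ω = 539.0000×90/90 = 539.0000 rpm, dir flips to −; running = −539.0000
Stage 2 [20T→19T]: ω = 539.0000×20/19 = 567.3684 rpm, dir flips to +; running = +567.3684
Stage 3 [15T→58T]: ω = 567.3684×15/58 = 146.7332 rpm, dir flips to −; running = −146.7332
Stage 4 [76T→76T]: ω = 146.7332×76/76 = 146.7332 rpm, dir flips to +; running = +146.7332
Stage 5 [24T→77T]: ω = 146.7332×24/77 = 45.7350 rpm, dir flips to −; running = −45.7350
Stage 6 [46T→73T]: ω = 45.7350×46/73 = 28.8193 rpm, dir flips to +; running = +28.8193

+28.8193 rpm (same as input, |ω| = 28.8193 rpm)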